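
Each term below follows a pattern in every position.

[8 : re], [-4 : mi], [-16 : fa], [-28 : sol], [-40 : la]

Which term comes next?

First value: 8, -4, -16, -28, -40 → -52 (−12 each step).
Note goes re, mi, fa, sol, la → ti (runs through the solfège scale do→ti).
Combining the parts gives [-52 : ti].

[-52 : ti]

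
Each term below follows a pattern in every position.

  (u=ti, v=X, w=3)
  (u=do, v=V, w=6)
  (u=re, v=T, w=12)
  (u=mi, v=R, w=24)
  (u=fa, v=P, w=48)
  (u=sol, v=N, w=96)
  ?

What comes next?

For the u, runs through the solfège scale do→ti: ti, do, re, mi, fa, sol → la.
V: letters move back 2 places in the alphabet; X, V, T, R, P, N → L.
W: ×2 each step; 3, 6, 12, 24, 48, 96 → 192.
So the next term is (u=la, v=L, w=192).

(u=la, v=L, w=192)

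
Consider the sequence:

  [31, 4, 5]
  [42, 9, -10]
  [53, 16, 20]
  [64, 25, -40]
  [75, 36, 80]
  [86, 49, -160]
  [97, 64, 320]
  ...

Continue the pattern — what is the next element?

First value goes 31, 42, 53, 64, 75, 86, 97 → 108 (+11 each step).
Second value: perfect squares: 2², 3², 4², …, so 4, 9, 16, 25, 36, 49, 64 → 81.
For the third value, ×(-2) each step: 5, -10, 20, -40, 80, -160, 320 → -640.
Putting it together: [108, 81, -640].

[108, 81, -640]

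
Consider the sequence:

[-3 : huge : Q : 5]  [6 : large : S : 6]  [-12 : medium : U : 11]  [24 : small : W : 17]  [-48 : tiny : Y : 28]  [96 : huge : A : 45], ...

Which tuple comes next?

[-192 : large : C : 73]

First slot: -3, 6, -12, 24, -48, 96 → -192 (×(-2) each step).
Size: huge, large, medium, small, tiny, huge → large (repeats huge → large → medium → small → tiny).
Letter goes Q, S, U, W, Y, A → C (letters move forward 2 places in the alphabet, wrapping Z→A).
Fourth slot: 5, 6, 11, 17, 28, 45 → 73 (each term is the sum of the two before it).
Combining the parts gives [-192 : large : C : 73].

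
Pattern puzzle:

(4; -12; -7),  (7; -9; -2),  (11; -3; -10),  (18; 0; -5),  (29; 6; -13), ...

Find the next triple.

(47; 9; -8)

First slot: each term is the sum of the two before it, so 4, 7, 11, 18, 29 → 47.
For the second slot, alternating steps +3, +6, +3, +6, …: -12, -9, -3, 0, 6 → 9.
Third slot: alternating steps +5, −8, +5, −8, …; -7, -2, -10, -5, -13 → -8.
So the next triple is (47; 9; -8).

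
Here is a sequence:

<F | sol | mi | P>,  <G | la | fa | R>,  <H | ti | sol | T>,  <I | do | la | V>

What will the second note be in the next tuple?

Second note: runs through the solfège scale do→ti, so mi, fa, sol, la → ti.

ti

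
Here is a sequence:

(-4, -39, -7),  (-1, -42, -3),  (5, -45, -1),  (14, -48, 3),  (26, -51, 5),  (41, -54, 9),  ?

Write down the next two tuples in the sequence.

(59, -57, 11), (80, -60, 15)

First value — differences are 3, 6, 9, … (increasing by 3 each time): -4, -1, 5, 14, 26, 41 → 59 → 80.
Second value: -39, -42, -45, -48, -51, -54 → -57 → -60 (−3 each step).
For the third value, alternating steps +4, +2, +4, +2, …: -7, -3, -1, 3, 5, 9 → 11 → 15.
So the next two tuples are (59, -57, 11) and (80, -60, 15).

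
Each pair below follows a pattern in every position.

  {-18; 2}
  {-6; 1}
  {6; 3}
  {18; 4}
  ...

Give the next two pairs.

First value: +12 each step; -18, -6, 6, 18 → 30 → 42.
Second value: each term is the sum of the two before it; 2, 1, 3, 4 → 7 → 11.
Putting the parts together: {30; 7} and then {42; 11}.

{30; 7}, {42; 11}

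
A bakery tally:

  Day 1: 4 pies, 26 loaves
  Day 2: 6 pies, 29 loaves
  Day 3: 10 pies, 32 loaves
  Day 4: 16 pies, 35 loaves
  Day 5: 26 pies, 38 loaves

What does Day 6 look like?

For the pies, each term is the sum of the two before it: 4, 6, 10, 16, 26 → 42.
Loaves goes 26, 29, 32, 35, 38 → 41 (+3 each step).
Combining the parts gives 42 pies, 41 loaves.

42 pies, 41 loaves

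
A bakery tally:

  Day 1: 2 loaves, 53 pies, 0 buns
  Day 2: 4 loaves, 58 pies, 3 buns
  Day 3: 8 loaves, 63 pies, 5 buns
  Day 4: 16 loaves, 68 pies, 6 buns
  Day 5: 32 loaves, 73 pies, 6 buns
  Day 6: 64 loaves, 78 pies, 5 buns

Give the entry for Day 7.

Loaves: 2, 4, 8, 16, 32, 64 → 128 (×2 each step).
For the pies, +5 each step: 53, 58, 63, 68, 73, 78 → 83.
Buns: differences are 3, 2, 1, … (decreasing by 1 each time), so 0, 3, 5, 6, 6, 5 → 3.
So the next row is 128 loaves, 83 pies, 3 buns.

128 loaves, 83 pies, 3 buns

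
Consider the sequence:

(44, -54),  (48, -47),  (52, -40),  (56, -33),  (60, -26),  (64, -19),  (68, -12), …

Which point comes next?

(72, -5)

For the first coordinate, +4 each step: 44, 48, 52, 56, 60, 64, 68 → 72.
Second coordinate — +7 each step: -54, -47, -40, -33, -26, -19, -12 → -5.
Combining the parts gives (72, -5).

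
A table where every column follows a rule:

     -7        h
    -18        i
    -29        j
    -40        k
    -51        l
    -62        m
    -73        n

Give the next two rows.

-84  o; -95  p

First component: −11 each step; -7, -18, -29, -40, -51, -62, -73 → -84 → -95.
For the letter, letters move forward 1 place in the alphabet: h, i, j, k, l, m, n → o → p.
So the next two rows are -84  o and -95  p.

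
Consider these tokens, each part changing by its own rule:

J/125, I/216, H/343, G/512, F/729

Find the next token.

Letter: letters move back 1 place in the alphabet, so J, I, H, G, F → E.
Second component goes 125, 216, 343, 512, 729 → 1000 (perfect cubes: 5³, 6³, 7³, …).
Combining the parts gives E/1000.

E/1000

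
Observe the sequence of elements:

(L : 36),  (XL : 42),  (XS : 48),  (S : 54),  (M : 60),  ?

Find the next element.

(L : 66)

Size goes L, XL, XS, S, M → L (runs through clothing sizes XS→XL).
Second entry: 36, 42, 48, 54, 60 → 66 (+6 each step).
Combining the parts gives (L : 66).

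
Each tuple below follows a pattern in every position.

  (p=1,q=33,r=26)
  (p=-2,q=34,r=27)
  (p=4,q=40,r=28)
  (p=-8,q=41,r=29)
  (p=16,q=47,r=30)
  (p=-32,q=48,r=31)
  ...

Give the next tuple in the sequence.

(p=64,q=54,r=32)

For the p, ×(-2) each step: 1, -2, 4, -8, 16, -32 → 64.
For the q, alternating steps +1, +6, +1, +6, …: 33, 34, 40, 41, 47, 48 → 54.
R: +1 each step, so 26, 27, 28, 29, 30, 31 → 32.
So the next tuple is (p=64,q=54,r=32).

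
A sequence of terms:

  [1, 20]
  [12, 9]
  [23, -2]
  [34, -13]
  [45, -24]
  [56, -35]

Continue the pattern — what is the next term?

[67, -46]

First entry — +11 each step: 1, 12, 23, 34, 45, 56 → 67.
Second entry: together with the first entry always sums to 21, so 20, 9, -2, -13, -24, -35 → -46.
Combining the parts gives [67, -46].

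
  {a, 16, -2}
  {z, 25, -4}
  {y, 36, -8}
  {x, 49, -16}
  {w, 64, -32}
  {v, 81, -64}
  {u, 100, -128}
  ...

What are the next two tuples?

Letter: letters move back 1 place in the alphabet, wrapping A→Z; a, z, y, x, w, v, u → t → s.
For the second part, perfect squares: 4², 5², 6², …: 16, 25, 36, 49, 64, 81, 100 → 121 → 144.
Third part: -2, -4, -8, -16, -32, -64, -128 → -256 → -512 (×2 each step).
Putting the parts together: {t, 121, -256} and then {s, 144, -512}.

{t, 121, -256}, {s, 144, -512}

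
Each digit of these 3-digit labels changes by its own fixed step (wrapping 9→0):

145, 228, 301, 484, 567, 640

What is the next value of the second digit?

2

Second digit — −2 each step, mod 10: 4, 2, 0, 8, 6, 4 → 2.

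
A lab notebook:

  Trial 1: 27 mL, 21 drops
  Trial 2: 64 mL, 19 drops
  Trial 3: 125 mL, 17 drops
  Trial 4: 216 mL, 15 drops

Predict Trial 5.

343 mL, 13 drops

ML: 27, 64, 125, 216 → 343 (perfect cubes: 3³, 4³, 5³, …).
Drops: 21, 19, 17, 15 → 13 (−2 each step).
So the next line is 343 mL, 13 drops.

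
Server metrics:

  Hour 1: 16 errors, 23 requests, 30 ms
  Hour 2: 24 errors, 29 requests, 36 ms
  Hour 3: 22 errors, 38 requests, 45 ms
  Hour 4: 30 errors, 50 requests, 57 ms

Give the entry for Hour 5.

28 errors, 65 requests, 72 ms

Errors: alternating steps +8, −2, +8, −2, …, so 16, 24, 22, 30 → 28.
Requests — differences are 6, 9, 12, … (increasing by 3 each time): 23, 29, 38, 50 → 65.
Ms goes 30, 36, 45, 57 → 72 (always 7 more than the requests).
Putting it together: 28 errors, 65 requests, 72 ms.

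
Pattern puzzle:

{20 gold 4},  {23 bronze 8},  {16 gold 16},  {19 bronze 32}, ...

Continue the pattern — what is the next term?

{12 gold 64}

First entry: alternating steps +3, −7, +3, −7, …, so 20, 23, 16, 19 → 12.
Rank: gold, bronze, gold, bronze → gold (alternates gold ↔ bronze).
For the third entry, ×2 each step: 4, 8, 16, 32 → 64.
So the next term is {12 gold 64}.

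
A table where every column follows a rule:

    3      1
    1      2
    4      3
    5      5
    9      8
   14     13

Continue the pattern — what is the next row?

First component — each term is the sum of the two before it: 3, 1, 4, 5, 9, 14 → 23.
Second component: each term is the sum of the two before it, so 1, 2, 3, 5, 8, 13 → 21.
Putting it together: 23  21.

23  21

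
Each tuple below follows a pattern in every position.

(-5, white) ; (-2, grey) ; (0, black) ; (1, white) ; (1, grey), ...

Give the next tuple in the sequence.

First coordinate — differences are 3, 2, 1, … (decreasing by 1 each time): -5, -2, 0, 1, 1 → 0.
Shade goes white, grey, black, white, grey → black (repeats white → grey → black).
So the next tuple is (0, black).

(0, black)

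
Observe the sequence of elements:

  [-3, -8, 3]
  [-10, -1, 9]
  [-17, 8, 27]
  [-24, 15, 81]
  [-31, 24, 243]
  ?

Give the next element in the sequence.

First component: -3, -10, -17, -24, -31 → -38 (−7 each step).
Second component: -8, -1, 8, 15, 24 → 31 (alternating steps +7, +9, +7, +9, …).
For the third component, ×3 each step: 3, 9, 27, 81, 243 → 729.
Combining the parts gives [-38, 31, 729].

[-38, 31, 729]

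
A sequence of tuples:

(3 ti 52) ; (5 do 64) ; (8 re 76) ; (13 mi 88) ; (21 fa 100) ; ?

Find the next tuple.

(34 sol 112)

First value: 3, 5, 8, 13, 21 → 34 (each term is the sum of the two before it).
Note: runs through the solfège scale do→ti; ti, do, re, mi, fa → sol.
Third value: +12 each step, so 52, 64, 76, 88, 100 → 112.
Combining the parts gives (34 sol 112).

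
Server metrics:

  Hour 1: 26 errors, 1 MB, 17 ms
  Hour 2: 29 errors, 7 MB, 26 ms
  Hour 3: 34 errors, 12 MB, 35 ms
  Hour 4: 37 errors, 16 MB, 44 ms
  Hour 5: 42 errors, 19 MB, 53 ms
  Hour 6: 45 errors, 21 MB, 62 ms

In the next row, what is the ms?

71

For the errors, alternating steps +3, +5, +3, +5, …: 26, 29, 34, 37, 42, 45 → 50.
MB goes 1, 7, 12, 16, 19, 21 → 22 (differences are 6, 5, 4, … (decreasing by 1 each time)).
Ms: +9 each step, so 17, 26, 35, 44, 53, 62 → 71.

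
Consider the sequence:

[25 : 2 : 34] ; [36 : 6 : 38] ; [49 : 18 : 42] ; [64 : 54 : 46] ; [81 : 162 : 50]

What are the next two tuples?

[100 : 486 : 54], [121 : 1458 : 58]

First slot: 25, 36, 49, 64, 81 → 100 → 121 (perfect squares: 5², 6², 7², …).
Second slot goes 2, 6, 18, 54, 162 → 486 → 1458 (×3 each step).
For the third slot, +4 each step: 34, 38, 42, 46, 50 → 54 → 58.
So the next two tuples are [100 : 486 : 54] and [121 : 1458 : 58].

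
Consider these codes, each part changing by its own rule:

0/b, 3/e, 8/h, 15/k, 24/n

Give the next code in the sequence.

First component: differences are 3, 5, 7, … (increasing by 2 each time), so 0, 3, 8, 15, 24 → 35.
Letter: letters move forward 3 places in the alphabet, so b, e, h, k, n → q.
Combining the parts gives 35/q.

35/q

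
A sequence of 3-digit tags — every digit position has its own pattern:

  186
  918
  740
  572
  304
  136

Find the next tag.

First digit — −2 each step, mod 10: 1, 9, 7, 5, 3, 1 → 9.
For the second digit, +3 each step, mod 10: 8, 1, 4, 7, 0, 3 → 6.
Third digit — +2 each step, mod 10: 6, 8, 0, 2, 4, 6 → 8.
Combining the parts gives 968.

968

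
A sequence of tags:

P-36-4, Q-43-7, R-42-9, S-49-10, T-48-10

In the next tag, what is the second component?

55

Letter: letters move forward 1 place in the alphabet; P, Q, R, S, T → U.
Second component: alternating steps +7, −1, +7, −1, …; 36, 43, 42, 49, 48 → 55.
For the third component, differences are 3, 2, 1, … (decreasing by 1 each time): 4, 7, 9, 10, 10 → 9.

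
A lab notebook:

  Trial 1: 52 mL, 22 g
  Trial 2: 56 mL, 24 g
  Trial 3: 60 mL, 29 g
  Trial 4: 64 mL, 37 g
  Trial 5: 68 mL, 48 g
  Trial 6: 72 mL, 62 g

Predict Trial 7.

ML goes 52, 56, 60, 64, 68, 72 → 76 (+4 each step).
G — differences are 2, 5, 8, … (increasing by 3 each time): 22, 24, 29, 37, 48, 62 → 79.
Putting it together: 76 mL, 79 g.

76 mL, 79 g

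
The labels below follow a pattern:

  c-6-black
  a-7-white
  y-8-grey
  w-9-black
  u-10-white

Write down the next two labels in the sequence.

Letter — letters move back 2 places in the alphabet, wrapping A→Z: c, a, y, w, u → s → q.
Second component: +1 each step; 6, 7, 8, 9, 10 → 11 → 12.
Shade — repeats black → white → grey: black, white, grey, black, white → grey → black.
So the next two labels are s-11-grey and q-12-black.

s-11-grey then q-12-black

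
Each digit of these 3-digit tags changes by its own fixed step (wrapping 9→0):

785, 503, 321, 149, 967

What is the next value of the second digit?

8

Second digit goes 8, 0, 2, 4, 6 → 8 (+2 each step, mod 10).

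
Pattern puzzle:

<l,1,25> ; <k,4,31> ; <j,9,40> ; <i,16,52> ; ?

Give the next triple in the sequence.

<h,25,67>

For the letter, letters move back 1 place in the alphabet: l, k, j, i → h.
Second value goes 1, 4, 9, 16 → 25 (perfect squares: 1², 2², 3², …).
Third value: differences are 6, 9, 12, … (increasing by 3 each time); 25, 31, 40, 52 → 67.
So the next triple is <h,25,67>.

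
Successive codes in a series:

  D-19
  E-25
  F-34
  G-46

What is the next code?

H-61

Letter goes D, E, F, G → H (letters move forward 1 place in the alphabet).
Second component goes 19, 25, 34, 46 → 61 (differences are 6, 9, 12, … (increasing by 3 each time)).
Combining the parts gives H-61.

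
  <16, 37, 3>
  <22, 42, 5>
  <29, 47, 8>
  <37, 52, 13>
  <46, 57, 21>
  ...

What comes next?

<56, 62, 34>

First slot — differences are 6, 7, 8, … (increasing by 1 each time): 16, 22, 29, 37, 46 → 56.
Second slot: +5 each step; 37, 42, 47, 52, 57 → 62.
Third slot: each term is the sum of the two before it, so 3, 5, 8, 13, 21 → 34.
So the next element is <56, 62, 34>.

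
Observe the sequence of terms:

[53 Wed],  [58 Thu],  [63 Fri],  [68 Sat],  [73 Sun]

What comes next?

[78 Mon]

First coordinate: 53, 58, 63, 68, 73 → 78 (+5 each step).
For the day, runs through the weekdays Mon→Sun: Wed, Thu, Fri, Sat, Sun → Mon.
So the next term is [78 Mon].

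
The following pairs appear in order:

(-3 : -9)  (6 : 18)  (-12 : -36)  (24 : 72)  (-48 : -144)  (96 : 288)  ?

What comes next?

First value goes -3, 6, -12, 24, -48, 96 → -192 (×(-2) each step).
Second value goes -9, 18, -36, 72, -144, 288 → -576 (always 3 × the first value).
Combining the parts gives (-192 : -576).

(-192 : -576)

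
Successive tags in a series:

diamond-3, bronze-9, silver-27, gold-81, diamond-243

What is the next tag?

bronze-729

Rank: repeats diamond → bronze → silver → gold, so diamond, bronze, silver, gold, diamond → bronze.
Second component — ×3 each step: 3, 9, 27, 81, 243 → 729.
So the next tag is bronze-729.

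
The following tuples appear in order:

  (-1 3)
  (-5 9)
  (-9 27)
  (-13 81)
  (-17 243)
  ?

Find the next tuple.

First value goes -1, -5, -9, -13, -17 → -21 (−4 each step).
Second value: ×3 each step; 3, 9, 27, 81, 243 → 729.
Combining the parts gives (-21 729).

(-21 729)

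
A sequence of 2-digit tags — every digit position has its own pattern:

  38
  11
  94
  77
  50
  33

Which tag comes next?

16

For the first digit, −2 each step, mod 10: 3, 1, 9, 7, 5, 3 → 1.
Second digit: 8, 1, 4, 7, 0, 3 → 6 (+3 each step, mod 10).
Combining the parts gives 16.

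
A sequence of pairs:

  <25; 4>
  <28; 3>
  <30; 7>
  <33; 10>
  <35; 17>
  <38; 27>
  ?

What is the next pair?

<40; 44>

First entry goes 25, 28, 30, 33, 35, 38 → 40 (alternating steps +3, +2, +3, +2, …).
Second entry: 4, 3, 7, 10, 17, 27 → 44 (each term is the sum of the two before it).
Putting it together: <40; 44>.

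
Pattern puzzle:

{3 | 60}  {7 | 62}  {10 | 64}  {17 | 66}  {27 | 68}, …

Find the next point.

First coordinate: each term is the sum of the two before it; 3, 7, 10, 17, 27 → 44.
Second coordinate — +2 each step: 60, 62, 64, 66, 68 → 70.
So the next point is {44 | 70}.

{44 | 70}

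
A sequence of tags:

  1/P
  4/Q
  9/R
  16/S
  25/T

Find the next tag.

36/U

First component: 1, 4, 9, 16, 25 → 36 (perfect squares: 1², 2², 3², …).
Letter: letters move forward 1 place in the alphabet, so P, Q, R, S, T → U.
So the next tag is 36/U.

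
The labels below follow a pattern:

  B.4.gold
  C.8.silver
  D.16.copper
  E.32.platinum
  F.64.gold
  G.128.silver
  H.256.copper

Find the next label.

I.512.platinum

Letter: B, C, D, E, F, G, H → I (letters move forward 1 place in the alphabet).
Second component goes 4, 8, 16, 32, 64, 128, 256 → 512 (×2 each step).
Metal: repeats gold → silver → copper → platinum; gold, silver, copper, platinum, gold, silver, copper → platinum.
Combining the parts gives I.512.platinum.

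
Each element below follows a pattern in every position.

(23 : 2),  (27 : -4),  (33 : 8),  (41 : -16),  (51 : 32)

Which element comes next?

(63 : -64)

For the first entry, differences are 4, 6, 8, … (increasing by 2 each time): 23, 27, 33, 41, 51 → 63.
Second entry goes 2, -4, 8, -16, 32 → -64 (×(-2) each step).
So the next element is (63 : -64).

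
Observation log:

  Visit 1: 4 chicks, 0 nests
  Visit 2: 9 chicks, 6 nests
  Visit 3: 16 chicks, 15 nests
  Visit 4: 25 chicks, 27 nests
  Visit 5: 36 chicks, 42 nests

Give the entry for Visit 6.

49 chicks, 60 nests

For the chicks, perfect squares: 2², 3², 4², …: 4, 9, 16, 25, 36 → 49.
Nests: differences are 6, 9, 12, … (increasing by 3 each time); 0, 6, 15, 27, 42 → 60.
Combining the parts gives 49 chicks, 60 nests.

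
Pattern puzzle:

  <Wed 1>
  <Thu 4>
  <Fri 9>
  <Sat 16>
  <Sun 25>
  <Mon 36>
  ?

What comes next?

<Tue 49>

Day goes Wed, Thu, Fri, Sat, Sun, Mon → Tue (runs through the weekdays Mon→Sun).
For the second entry, perfect squares: 1², 2², 3², …: 1, 4, 9, 16, 25, 36 → 49.
Putting it together: <Tue 49>.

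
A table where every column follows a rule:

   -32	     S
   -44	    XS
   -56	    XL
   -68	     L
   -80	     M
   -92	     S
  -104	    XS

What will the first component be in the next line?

-116

For the first component, −12 each step: -32, -44, -56, -68, -80, -92, -104 → -116.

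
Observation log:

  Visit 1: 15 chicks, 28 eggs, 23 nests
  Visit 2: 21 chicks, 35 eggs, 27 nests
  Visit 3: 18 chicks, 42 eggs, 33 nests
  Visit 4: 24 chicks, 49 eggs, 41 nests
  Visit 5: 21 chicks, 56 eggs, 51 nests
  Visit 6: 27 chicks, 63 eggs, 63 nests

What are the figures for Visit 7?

Chicks: 15, 21, 18, 24, 21, 27 → 24 (alternating steps +6, −3, +6, −3, …).
Eggs goes 28, 35, 42, 49, 56, 63 → 70 (+7 each step).
For the nests, differences are 4, 6, 8, … (increasing by 2 each time): 23, 27, 33, 41, 51, 63 → 77.
Putting it together: 24 chicks, 70 eggs, 77 nests.

24 chicks, 70 eggs, 77 nests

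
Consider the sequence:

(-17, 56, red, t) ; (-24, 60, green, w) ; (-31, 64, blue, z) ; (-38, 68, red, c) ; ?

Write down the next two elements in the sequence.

First component: −7 each step; -17, -24, -31, -38 → -45 → -52.
For the second component, +4 each step: 56, 60, 64, 68 → 72 → 76.
Colour goes red, green, blue, red → green → blue (repeats red → green → blue).
For the letter, letters move forward 3 places in the alphabet, wrapping Z→A: t, w, z, c → f → i.
Putting the parts together: (-45, 72, green, f) and then (-52, 76, blue, i).

(-45, 72, green, f), (-52, 76, blue, i)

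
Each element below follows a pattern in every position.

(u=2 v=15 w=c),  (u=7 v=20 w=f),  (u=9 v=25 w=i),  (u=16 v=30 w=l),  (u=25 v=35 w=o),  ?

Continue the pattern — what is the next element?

U: 2, 7, 9, 16, 25 → 41 (each term is the sum of the two before it).
V goes 15, 20, 25, 30, 35 → 40 (+5 each step).
W — letters move forward 3 places in the alphabet: c, f, i, l, o → r.
Putting it together: (u=41 v=40 w=r).

(u=41 v=40 w=r)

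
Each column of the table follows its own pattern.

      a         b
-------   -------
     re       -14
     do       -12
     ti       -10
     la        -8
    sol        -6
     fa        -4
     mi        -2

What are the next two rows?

re  0; do  2

For the column a, runs backward through the solfège scale do→ti: re, do, ti, la, sol, fa, mi → re → do.
Column b goes -14, -12, -10, -8, -6, -4, -2 → 0 → 2 (+2 each step).
Putting the parts together: re  0 and then do  2.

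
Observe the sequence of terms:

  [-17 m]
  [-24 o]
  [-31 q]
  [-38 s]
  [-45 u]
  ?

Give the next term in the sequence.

First part goes -17, -24, -31, -38, -45 → -52 (−7 each step).
Letter — letters move forward 2 places in the alphabet: m, o, q, s, u → w.
Putting it together: [-52 w].

[-52 w]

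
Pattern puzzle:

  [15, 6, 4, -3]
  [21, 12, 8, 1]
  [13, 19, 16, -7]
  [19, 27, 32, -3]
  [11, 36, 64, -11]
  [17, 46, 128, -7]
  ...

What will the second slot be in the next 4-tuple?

57

Second slot: differences are 6, 7, 8, … (increasing by 1 each time); 6, 12, 19, 27, 36, 46 → 57.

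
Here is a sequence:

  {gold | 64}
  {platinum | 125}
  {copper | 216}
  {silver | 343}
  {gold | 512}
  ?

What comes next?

{platinum | 729}

For the metal, repeats gold → platinum → copper → silver: gold, platinum, copper, silver, gold → platinum.
Second entry goes 64, 125, 216, 343, 512 → 729 (perfect cubes: 4³, 5³, 6³, …).
So the next element is {platinum | 729}.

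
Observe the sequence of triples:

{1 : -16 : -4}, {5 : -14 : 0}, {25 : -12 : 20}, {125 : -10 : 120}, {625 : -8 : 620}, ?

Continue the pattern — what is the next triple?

First coordinate — ×5 each step: 1, 5, 25, 125, 625 → 3125.
Second coordinate — +2 each step: -16, -14, -12, -10, -8 → -6.
For the third coordinate, always 5 less than the first coordinate: -4, 0, 20, 120, 620 → 3120.
Putting it together: {3125 : -6 : 3120}.

{3125 : -6 : 3120}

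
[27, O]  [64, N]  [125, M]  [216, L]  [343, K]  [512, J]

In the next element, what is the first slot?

729

First slot: perfect cubes: 3³, 4³, 5³, …; 27, 64, 125, 216, 343, 512 → 729.
For the letter, letters move back 1 place in the alphabet: O, N, M, L, K, J → I.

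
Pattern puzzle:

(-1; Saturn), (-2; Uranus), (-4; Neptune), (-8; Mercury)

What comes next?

(-16; Venus)

First component goes -1, -2, -4, -8 → -16 (×2 each step).
Planet: runs through the planets Mercury→Neptune, so Saturn, Uranus, Neptune, Mercury → Venus.
So the next term is (-16; Venus).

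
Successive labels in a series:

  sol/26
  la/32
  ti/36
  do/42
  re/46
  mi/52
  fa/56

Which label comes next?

Note goes sol, la, ti, do, re, mi, fa → sol (runs through the solfège scale do→ti).
For the second component, alternating steps +6, +4, +6, +4, …: 26, 32, 36, 42, 46, 52, 56 → 62.
Putting it together: sol/62.

sol/62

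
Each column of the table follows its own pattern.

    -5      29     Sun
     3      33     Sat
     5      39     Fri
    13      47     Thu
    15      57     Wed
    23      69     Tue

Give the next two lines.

25  83  Mon; 33  99  Sun

For the first component, alternating steps +8, +2, +8, +2, …: -5, 3, 5, 13, 15, 23 → 25 → 33.
Second component: differences are 4, 6, 8, … (increasing by 2 each time); 29, 33, 39, 47, 57, 69 → 83 → 99.
Day goes Sun, Sat, Fri, Thu, Wed, Tue → Mon → Sun (runs backward through the weekdays Mon→Sun).
Putting the parts together: 25  83  Mon and then 33  99  Sun.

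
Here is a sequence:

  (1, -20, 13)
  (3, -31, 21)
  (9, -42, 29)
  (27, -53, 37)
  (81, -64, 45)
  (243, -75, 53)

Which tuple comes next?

(729, -86, 61)

First entry: 1, 3, 9, 27, 81, 243 → 729 (×3 each step).
Second entry: −11 each step, so -20, -31, -42, -53, -64, -75 → -86.
Third entry goes 13, 21, 29, 37, 45, 53 → 61 (+8 each step).
So the next tuple is (729, -86, 61).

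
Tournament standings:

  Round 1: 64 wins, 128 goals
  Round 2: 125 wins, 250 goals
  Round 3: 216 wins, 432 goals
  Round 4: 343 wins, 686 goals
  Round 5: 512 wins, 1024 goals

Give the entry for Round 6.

729 wins, 1458 goals

Wins goes 64, 125, 216, 343, 512 → 729 (perfect cubes: 4³, 5³, 6³, …).
Goals: always 2 × the wins; 128, 250, 432, 686, 1024 → 1458.
Putting it together: 729 wins, 1458 goals.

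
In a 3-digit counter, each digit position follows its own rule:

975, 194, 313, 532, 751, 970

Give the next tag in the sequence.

199

First digit: 9, 1, 3, 5, 7, 9 → 1 (+2 each step, mod 10).
Second digit: +2 each step, mod 10, so 7, 9, 1, 3, 5, 7 → 9.
Third digit: −1 each step, mod 10; 5, 4, 3, 2, 1, 0 → 9.
Putting it together: 199.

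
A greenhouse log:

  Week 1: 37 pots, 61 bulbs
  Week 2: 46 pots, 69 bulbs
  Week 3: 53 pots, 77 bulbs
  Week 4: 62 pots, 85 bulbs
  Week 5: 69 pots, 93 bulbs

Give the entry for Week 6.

Pots — alternating steps +9, +7, +9, +7, …: 37, 46, 53, 62, 69 → 78.
Bulbs: +8 each step, so 61, 69, 77, 85, 93 → 101.
Combining the parts gives 78 pots, 101 bulbs.

78 pots, 101 bulbs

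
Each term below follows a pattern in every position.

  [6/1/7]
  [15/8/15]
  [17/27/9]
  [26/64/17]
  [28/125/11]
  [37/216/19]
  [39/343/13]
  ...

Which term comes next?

First part: alternating steps +9, +2, +9, +2, …, so 6, 15, 17, 26, 28, 37, 39 → 48.
Second part: 1, 8, 27, 64, 125, 216, 343 → 512 (perfect cubes: 1³, 2³, 3³, …).
Third part: 7, 15, 9, 17, 11, 19, 13 → 21 (alternating steps +8, −6, +8, −6, …).
Putting it together: [48/512/21].

[48/512/21]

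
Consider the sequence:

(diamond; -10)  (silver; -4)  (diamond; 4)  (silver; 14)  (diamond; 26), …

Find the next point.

For the rank, alternates diamond ↔ silver: diamond, silver, diamond, silver, diamond → silver.
Second coordinate goes -10, -4, 4, 14, 26 → 40 (differences are 6, 8, 10, … (increasing by 2 each time)).
Combining the parts gives (silver; 40).

(silver; 40)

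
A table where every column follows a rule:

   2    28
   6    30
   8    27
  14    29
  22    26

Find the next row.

First component goes 2, 6, 8, 14, 22 → 36 (each term is the sum of the two before it).
For the second component, alternating steps +2, −3, +2, −3, …: 28, 30, 27, 29, 26 → 28.
Putting it together: 36  28.

36  28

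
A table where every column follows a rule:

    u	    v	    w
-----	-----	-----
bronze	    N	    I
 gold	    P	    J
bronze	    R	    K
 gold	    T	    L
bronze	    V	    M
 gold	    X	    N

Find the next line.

bronze  Z  O

Column u — alternates bronze ↔ gold: bronze, gold, bronze, gold, bronze, gold → bronze.
Column v: letters move forward 2 places in the alphabet, so N, P, R, T, V, X → Z.
For the column w, letters move forward 1 place in the alphabet: I, J, K, L, M, N → O.
Combining the parts gives bronze  Z  O.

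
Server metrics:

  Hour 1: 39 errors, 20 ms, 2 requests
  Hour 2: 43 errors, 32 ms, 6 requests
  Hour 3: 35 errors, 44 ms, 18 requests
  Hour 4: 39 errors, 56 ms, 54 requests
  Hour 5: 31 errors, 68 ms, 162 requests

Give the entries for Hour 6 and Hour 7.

35 errors, 80 ms, 486 requests; 27 errors, 92 ms, 1458 requests

Errors — alternating steps +4, −8, +4, −8, …: 39, 43, 35, 39, 31 → 35 → 27.
Ms: 20, 32, 44, 56, 68 → 80 → 92 (+12 each step).
Requests: ×3 each step; 2, 6, 18, 54, 162 → 486 → 1458.
So the next two records are 35 errors, 80 ms, 486 requests and 27 errors, 92 ms, 1458 requests.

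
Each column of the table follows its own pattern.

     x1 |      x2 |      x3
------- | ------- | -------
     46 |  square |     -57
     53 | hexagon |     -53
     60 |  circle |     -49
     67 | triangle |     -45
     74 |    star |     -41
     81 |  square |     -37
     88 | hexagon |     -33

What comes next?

Column x1 — +7 each step: 46, 53, 60, 67, 74, 81, 88 → 95.
For the column x2, repeats square → hexagon → circle → triangle → star: square, hexagon, circle, triangle, star, square, hexagon → circle.
Column x3 — +4 each step: -57, -53, -49, -45, -41, -37, -33 → -29.
Putting it together: 95  circle  -29.

95  circle  -29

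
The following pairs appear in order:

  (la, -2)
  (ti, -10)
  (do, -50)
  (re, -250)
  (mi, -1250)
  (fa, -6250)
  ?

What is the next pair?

Note: runs through the solfège scale do→ti; la, ti, do, re, mi, fa → sol.
For the second value, ×5 each step: -2, -10, -50, -250, -1250, -6250 → -31250.
So the next pair is (sol, -31250).

(sol, -31250)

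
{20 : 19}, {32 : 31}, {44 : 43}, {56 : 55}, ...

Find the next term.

First value: 20, 32, 44, 56 → 68 (+12 each step).
Second value: always 1 less than the first value, so 19, 31, 43, 55 → 67.
Putting it together: {68 : 67}.

{68 : 67}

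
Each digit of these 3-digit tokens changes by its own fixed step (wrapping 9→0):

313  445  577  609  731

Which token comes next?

863

First digit: +1 each step, mod 10, so 3, 4, 5, 6, 7 → 8.
Second digit — +3 each step, mod 10: 1, 4, 7, 0, 3 → 6.
Third digit: +2 each step, mod 10, so 3, 5, 7, 9, 1 → 3.
Putting it together: 863.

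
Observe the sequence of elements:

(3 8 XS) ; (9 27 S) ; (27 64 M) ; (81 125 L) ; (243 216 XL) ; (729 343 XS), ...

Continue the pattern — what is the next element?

(2187 512 S)

First slot — ×3 each step: 3, 9, 27, 81, 243, 729 → 2187.
Second slot: 8, 27, 64, 125, 216, 343 → 512 (perfect cubes: 2³, 3³, 4³, …).
Size — repeats XS → S → M → L → XL: XS, S, M, L, XL, XS → S.
Combining the parts gives (2187 512 S).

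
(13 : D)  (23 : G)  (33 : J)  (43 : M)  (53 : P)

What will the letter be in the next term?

Letter goes D, G, J, M, P → S (letters move forward 3 places in the alphabet).

S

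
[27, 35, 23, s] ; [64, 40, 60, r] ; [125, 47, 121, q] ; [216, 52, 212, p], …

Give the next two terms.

First part — perfect cubes: 3³, 4³, 5³, …: 27, 64, 125, 216 → 343 → 512.
Second part: 35, 40, 47, 52 → 59 → 64 (alternating steps +5, +7, +5, +7, …).
Third part: always 4 less than the first part; 23, 60, 121, 212 → 339 → 508.
For the letter, letters move back 1 place in the alphabet: s, r, q, p → o → n.
Putting the parts together: [343, 59, 339, o] and then [512, 64, 508, n].

[343, 59, 339, o], [512, 64, 508, n]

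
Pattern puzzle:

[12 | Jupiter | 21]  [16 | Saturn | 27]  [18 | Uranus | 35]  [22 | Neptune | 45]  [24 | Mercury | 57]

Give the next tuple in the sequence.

[28 | Venus | 71]

First value — alternating steps +4, +2, +4, +2, …: 12, 16, 18, 22, 24 → 28.
Planet: runs through the planets Mercury→Neptune, so Jupiter, Saturn, Uranus, Neptune, Mercury → Venus.
Third value: differences are 6, 8, 10, … (increasing by 2 each time), so 21, 27, 35, 45, 57 → 71.
So the next tuple is [28 | Venus | 71].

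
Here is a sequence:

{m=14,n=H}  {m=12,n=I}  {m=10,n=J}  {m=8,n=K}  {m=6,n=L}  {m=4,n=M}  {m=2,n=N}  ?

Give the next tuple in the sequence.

{m=0,n=O}

M — −2 each step: 14, 12, 10, 8, 6, 4, 2 → 0.
N: letters move forward 1 place in the alphabet, so H, I, J, K, L, M, N → O.
Combining the parts gives {m=0,n=O}.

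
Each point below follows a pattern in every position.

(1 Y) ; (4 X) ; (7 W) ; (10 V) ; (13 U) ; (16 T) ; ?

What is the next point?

First coordinate: +3 each step, so 1, 4, 7, 10, 13, 16 → 19.
For the letter, letters move back 1 place in the alphabet: Y, X, W, V, U, T → S.
Combining the parts gives (19 S).

(19 S)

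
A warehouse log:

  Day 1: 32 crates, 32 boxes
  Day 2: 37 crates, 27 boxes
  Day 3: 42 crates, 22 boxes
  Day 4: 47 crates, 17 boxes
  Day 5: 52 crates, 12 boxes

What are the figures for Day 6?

57 crates, 7 boxes

Crates: +5 each step; 32, 37, 42, 47, 52 → 57.
For the boxes, together with the crates always sums to 64: 32, 27, 22, 17, 12 → 7.
So the next line is 57 crates, 7 boxes.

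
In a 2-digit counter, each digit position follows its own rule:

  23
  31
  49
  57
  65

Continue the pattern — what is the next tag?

73

First digit: +1 each step, mod 10; 2, 3, 4, 5, 6 → 7.
For the second digit, −2 each step, mod 10: 3, 1, 9, 7, 5 → 3.
Combining the parts gives 73.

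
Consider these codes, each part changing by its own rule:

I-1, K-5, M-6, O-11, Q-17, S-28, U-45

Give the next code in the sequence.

Letter: I, K, M, O, Q, S, U → W (letters move forward 2 places in the alphabet).
Second component: each term is the sum of the two before it; 1, 5, 6, 11, 17, 28, 45 → 73.
Putting it together: W-73.

W-73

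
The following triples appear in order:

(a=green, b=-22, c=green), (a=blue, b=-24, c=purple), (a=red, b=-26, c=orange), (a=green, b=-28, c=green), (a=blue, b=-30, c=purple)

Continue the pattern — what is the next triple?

A: repeats green → blue → red; green, blue, red, green, blue → red.
B: −2 each step, so -22, -24, -26, -28, -30 → -32.
C — repeats green → purple → orange: green, purple, orange, green, purple → orange.
Putting it together: (a=red, b=-32, c=orange).

(a=red, b=-32, c=orange)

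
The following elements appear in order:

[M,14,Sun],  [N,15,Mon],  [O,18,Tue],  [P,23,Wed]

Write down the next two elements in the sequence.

For the letter, letters move forward 1 place in the alphabet: M, N, O, P → Q → R.
For the second slot, differences are 1, 3, 5, … (increasing by 2 each time): 14, 15, 18, 23 → 30 → 39.
Day — runs through the weekdays Mon→Sun: Sun, Mon, Tue, Wed → Thu → Fri.
So the next two elements are [Q,30,Thu] and [R,39,Fri].

[Q,30,Thu], [R,39,Fri]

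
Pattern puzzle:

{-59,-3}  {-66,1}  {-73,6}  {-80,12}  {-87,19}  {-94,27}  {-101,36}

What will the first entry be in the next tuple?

First entry: −7 each step; -59, -66, -73, -80, -87, -94, -101 → -108.

-108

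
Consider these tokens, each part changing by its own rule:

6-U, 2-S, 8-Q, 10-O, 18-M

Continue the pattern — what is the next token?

First component goes 6, 2, 8, 10, 18 → 28 (each term is the sum of the two before it).
Letter goes U, S, Q, O, M → K (letters move back 2 places in the alphabet).
Combining the parts gives 28-K.

28-K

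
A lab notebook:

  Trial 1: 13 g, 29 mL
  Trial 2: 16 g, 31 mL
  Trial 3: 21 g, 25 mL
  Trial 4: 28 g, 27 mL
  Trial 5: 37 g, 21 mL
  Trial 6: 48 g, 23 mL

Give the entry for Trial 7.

G: differences are 3, 5, 7, … (increasing by 2 each time), so 13, 16, 21, 28, 37, 48 → 61.
For the mL, alternating steps +2, −6, +2, −6, …: 29, 31, 25, 27, 21, 23 → 17.
So the next row is 61 g, 17 mL.

61 g, 17 mL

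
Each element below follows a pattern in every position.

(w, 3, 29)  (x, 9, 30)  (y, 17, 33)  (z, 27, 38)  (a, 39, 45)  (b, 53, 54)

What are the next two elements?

(c, 69, 65), (d, 87, 78)

Letter — letters move forward 1 place in the alphabet, wrapping Z→A: w, x, y, z, a, b → c → d.
Second part: 3, 9, 17, 27, 39, 53 → 69 → 87 (differences are 6, 8, 10, … (increasing by 2 each time)).
For the third part, differences are 1, 3, 5, … (increasing by 2 each time): 29, 30, 33, 38, 45, 54 → 65 → 78.
So the next two elements are (c, 69, 65) and (d, 87, 78).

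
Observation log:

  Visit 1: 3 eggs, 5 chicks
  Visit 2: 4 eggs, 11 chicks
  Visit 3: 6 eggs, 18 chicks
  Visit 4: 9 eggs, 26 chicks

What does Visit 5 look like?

Eggs: differences are 1, 2, 3, … (increasing by 1 each time), so 3, 4, 6, 9 → 13.
Chicks: 5, 11, 18, 26 → 35 (differences are 6, 7, 8, … (increasing by 1 each time)).
So the next row is 13 eggs, 35 chicks.

13 eggs, 35 chicks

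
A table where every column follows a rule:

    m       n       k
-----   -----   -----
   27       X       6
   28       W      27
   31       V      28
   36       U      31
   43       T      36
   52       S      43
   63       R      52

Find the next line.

76  Q  63

Column m: differences are 1, 3, 5, … (increasing by 2 each time), so 27, 28, 31, 36, 43, 52, 63 → 76.
Column n: letters move back 1 place in the alphabet; X, W, V, U, T, S, R → Q.
Column k: always the previous value of the column m, so 6, 27, 28, 31, 36, 43, 52 → 63.
So the next line is 76  Q  63.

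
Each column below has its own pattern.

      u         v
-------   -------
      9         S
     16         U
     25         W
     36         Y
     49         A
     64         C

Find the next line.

81  E

Column u: perfect squares: 3², 4², 5², …; 9, 16, 25, 36, 49, 64 → 81.
Column v: S, U, W, Y, A, C → E (letters move forward 2 places in the alphabet, wrapping Z→A).
So the next line is 81  E.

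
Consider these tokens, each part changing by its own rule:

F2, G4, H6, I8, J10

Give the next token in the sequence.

K12

Letter: letters move forward 1 place in the alphabet, so F, G, H, I, J → K.
Second component: 2, 4, 6, 8, 10 → 12 (+2 each step).
So the next token is K12.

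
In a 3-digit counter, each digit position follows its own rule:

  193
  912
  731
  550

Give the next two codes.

First digit: −2 each step, mod 10, so 1, 9, 7, 5 → 3 → 1.
Second digit: +2 each step, mod 10, so 9, 1, 3, 5 → 7 → 9.
Third digit: 3, 2, 1, 0 → 9 → 8 (−1 each step, mod 10).
Putting the parts together: 379 and then 198.

379, 198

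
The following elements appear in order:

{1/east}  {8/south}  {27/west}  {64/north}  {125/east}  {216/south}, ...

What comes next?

{343/west}

First coordinate goes 1, 8, 27, 64, 125, 216 → 343 (perfect cubes: 1³, 2³, 3³, …).
Direction: repeats east → south → west → north, so east, south, west, north, east, south → west.
So the next element is {343/west}.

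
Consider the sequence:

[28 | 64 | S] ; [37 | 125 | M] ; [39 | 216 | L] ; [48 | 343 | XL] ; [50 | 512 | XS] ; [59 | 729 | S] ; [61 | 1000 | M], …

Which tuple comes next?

[70 | 1331 | L]

First entry: alternating steps +9, +2, +9, +2, …, so 28, 37, 39, 48, 50, 59, 61 → 70.
Second entry: perfect cubes: 4³, 5³, 6³, …, so 64, 125, 216, 343, 512, 729, 1000 → 1331.
Size — repeats S → M → L → XL → XS: S, M, L, XL, XS, S, M → L.
So the next tuple is [70 | 1331 | L].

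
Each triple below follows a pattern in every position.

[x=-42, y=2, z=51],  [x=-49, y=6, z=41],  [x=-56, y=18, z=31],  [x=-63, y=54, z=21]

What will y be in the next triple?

For the x, −7 each step: -42, -49, -56, -63 → -70.
Y: 2, 6, 18, 54 → 162 (×3 each step).
Z: −10 each step; 51, 41, 31, 21 → 11.

162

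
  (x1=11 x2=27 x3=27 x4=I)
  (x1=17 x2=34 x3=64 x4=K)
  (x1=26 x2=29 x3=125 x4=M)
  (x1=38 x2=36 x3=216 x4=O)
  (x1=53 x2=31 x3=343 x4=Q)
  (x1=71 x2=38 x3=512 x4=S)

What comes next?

(x1=92 x2=33 x3=729 x4=U)

X1: 11, 17, 26, 38, 53, 71 → 92 (differences are 6, 9, 12, … (increasing by 3 each time)).
X2: alternating steps +7, −5, +7, −5, …; 27, 34, 29, 36, 31, 38 → 33.
X3 goes 27, 64, 125, 216, 343, 512 → 729 (perfect cubes: 3³, 4³, 5³, …).
X4: letters move forward 2 places in the alphabet, so I, K, M, O, Q, S → U.
Combining the parts gives (x1=92 x2=33 x3=729 x4=U).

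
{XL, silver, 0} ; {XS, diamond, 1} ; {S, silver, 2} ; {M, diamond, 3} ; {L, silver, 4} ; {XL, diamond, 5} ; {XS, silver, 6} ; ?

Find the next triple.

{S, diamond, 7}

For the size, repeats XL → XS → S → M → L: XL, XS, S, M, L, XL, XS → S.
Rank: silver, diamond, silver, diamond, silver, diamond, silver → diamond (alternates silver ↔ diamond).
Third part: +1 each step; 0, 1, 2, 3, 4, 5, 6 → 7.
Putting it together: {S, diamond, 7}.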